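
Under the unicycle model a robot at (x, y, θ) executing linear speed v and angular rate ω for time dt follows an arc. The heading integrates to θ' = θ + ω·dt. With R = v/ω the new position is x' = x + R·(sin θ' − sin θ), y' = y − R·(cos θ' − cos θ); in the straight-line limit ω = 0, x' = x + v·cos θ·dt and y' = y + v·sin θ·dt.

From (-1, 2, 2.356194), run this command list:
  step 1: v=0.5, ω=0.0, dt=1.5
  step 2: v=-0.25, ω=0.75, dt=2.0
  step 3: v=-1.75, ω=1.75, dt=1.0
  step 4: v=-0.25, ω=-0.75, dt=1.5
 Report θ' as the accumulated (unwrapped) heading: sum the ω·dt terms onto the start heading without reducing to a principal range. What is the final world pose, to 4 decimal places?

(-1.2207, 4.3853, 4.4812)

step 1: θ'=2.3562 (straight) → pose (-1.5303, 2.5303, 2.3562)
step 2: θ'=3.8562 (R=-0.3333) → pose (-1.0762, 2.5142, 3.8562)
step 3: θ'=5.6062 (R=-1.0000) → pose (-1.1051, 4.0491, 5.6062)
step 4: θ'=4.4812 (R=0.3333) → pose (-1.2207, 4.3853, 4.4812)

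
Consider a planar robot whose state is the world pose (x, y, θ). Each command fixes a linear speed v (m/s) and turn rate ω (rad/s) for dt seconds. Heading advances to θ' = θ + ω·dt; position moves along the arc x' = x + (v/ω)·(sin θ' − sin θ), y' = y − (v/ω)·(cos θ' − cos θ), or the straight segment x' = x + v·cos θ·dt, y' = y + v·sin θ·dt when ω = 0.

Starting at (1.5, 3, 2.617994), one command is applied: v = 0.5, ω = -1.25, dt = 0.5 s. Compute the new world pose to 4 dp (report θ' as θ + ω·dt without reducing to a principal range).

(1.3351, 3.1825, 1.9930)

θ' = 2.6180 + -1.25·0.5 = 1.9930
R = v/ω = 0.5/-1.25 = -0.4000
x' = 1.5 + -0.4000·(sin 1.9930 − sin 2.6180) = 1.3351
y' = 3 − -0.4000·(cos 1.9930 − cos 2.6180) = 3.1825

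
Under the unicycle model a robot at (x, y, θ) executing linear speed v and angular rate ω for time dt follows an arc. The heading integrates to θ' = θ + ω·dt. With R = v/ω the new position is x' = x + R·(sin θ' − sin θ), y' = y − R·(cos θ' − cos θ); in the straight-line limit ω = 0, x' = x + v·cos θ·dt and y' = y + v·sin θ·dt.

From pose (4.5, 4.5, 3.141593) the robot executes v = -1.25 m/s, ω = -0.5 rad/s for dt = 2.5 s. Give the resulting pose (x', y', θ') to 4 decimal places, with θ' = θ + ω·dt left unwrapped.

(6.8725, 2.7883, 1.8916)

θ' = 3.1416 + -0.5·2.5 = 1.8916
R = v/ω = -1.25/-0.5 = 2.5000
x' = 4.5 + 2.5000·(sin 1.8916 − sin 3.1416) = 6.8725
y' = 4.5 − 2.5000·(cos 1.8916 − cos 3.1416) = 2.7883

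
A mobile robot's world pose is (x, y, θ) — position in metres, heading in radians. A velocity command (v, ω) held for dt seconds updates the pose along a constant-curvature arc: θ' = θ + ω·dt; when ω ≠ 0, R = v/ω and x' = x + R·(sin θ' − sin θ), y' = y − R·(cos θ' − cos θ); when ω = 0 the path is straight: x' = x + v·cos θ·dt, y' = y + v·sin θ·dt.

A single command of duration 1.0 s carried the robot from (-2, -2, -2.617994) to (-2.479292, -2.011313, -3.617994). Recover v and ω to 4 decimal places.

v = 0.5000, ω = -1.0000

Δθ = -3.617994 − -2.617994 = -1.000000
ω = Δθ/dt = -1.000000/1.0 = -1.0000
R = Δx/(sin θ' − sin θ) = -0.5000
v = R·ω = -0.5000·-1.0000 = 0.5000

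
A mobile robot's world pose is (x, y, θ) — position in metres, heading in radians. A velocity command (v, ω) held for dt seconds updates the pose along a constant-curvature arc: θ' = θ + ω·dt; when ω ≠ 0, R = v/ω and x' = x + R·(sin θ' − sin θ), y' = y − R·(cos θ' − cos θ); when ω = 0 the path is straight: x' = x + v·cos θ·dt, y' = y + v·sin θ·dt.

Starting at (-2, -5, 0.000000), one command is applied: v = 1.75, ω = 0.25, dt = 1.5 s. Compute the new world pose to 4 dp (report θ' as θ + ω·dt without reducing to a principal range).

θ' = 0.0000 + 0.25·1.5 = 0.3750
R = v/ω = 1.75/0.25 = 7.0000
x' = -2 + 7.0000·(sin 0.3750 − sin 0.0000) = 0.5639
y' = -5 − 7.0000·(cos 0.3750 − cos 0.0000) = -4.5136

(0.5639, -4.5136, 0.3750)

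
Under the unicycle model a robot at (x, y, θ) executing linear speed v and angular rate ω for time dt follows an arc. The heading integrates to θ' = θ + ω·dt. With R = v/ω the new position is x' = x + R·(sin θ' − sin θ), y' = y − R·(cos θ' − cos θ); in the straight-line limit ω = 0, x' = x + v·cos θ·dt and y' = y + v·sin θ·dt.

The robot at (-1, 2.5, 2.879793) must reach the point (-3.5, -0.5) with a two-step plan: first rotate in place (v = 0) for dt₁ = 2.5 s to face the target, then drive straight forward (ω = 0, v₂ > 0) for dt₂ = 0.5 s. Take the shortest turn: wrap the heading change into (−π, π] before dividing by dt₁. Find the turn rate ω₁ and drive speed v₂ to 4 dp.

ω₁ = 0.4551, v₂ = 7.8102

heading to target = atan2(-0.5−2.5, -3.5−-1) = -2.2655
Δθ = wrap(-2.2655 − 2.8798) = 1.1379; ω₁ = Δθ/dt₁ = 0.4551
distance = √((-3.5−-1)² + (-0.5−2.5)²) = 3.9051; v₂ = distance/dt₂ = 7.8102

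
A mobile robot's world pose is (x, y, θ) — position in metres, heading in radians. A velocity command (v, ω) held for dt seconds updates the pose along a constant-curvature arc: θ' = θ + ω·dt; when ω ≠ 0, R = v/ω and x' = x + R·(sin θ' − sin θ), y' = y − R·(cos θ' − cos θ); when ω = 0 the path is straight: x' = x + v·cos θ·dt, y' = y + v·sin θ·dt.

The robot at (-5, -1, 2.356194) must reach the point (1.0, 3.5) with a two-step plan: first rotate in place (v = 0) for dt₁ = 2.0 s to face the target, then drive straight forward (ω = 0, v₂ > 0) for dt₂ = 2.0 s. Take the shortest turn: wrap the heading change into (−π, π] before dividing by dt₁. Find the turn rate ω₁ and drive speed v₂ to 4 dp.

ω₁ = -0.8563, v₂ = 3.7500

heading to target = atan2(3.5−-1, 1−-5) = 0.6435
Δθ = wrap(0.6435 − 2.3562) = -1.7127; ω₁ = Δθ/dt₁ = -0.8563
distance = √((1−-5)² + (3.5−-1)²) = 7.5000; v₂ = distance/dt₂ = 3.7500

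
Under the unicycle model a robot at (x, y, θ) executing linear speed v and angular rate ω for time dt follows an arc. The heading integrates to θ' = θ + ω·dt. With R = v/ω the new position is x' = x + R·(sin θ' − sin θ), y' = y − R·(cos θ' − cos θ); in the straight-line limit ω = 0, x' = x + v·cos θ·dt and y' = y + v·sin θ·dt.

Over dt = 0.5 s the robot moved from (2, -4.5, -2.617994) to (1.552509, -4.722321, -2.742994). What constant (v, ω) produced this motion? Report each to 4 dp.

Δθ = -2.742994 − -2.617994 = -0.125000
ω = Δθ/dt = -0.125000/0.5 = -0.2500
R = Δx/(sin θ' − sin θ) = -4.0000
v = R·ω = -4.0000·-0.2500 = 1.0000

v = 1.0000, ω = -0.2500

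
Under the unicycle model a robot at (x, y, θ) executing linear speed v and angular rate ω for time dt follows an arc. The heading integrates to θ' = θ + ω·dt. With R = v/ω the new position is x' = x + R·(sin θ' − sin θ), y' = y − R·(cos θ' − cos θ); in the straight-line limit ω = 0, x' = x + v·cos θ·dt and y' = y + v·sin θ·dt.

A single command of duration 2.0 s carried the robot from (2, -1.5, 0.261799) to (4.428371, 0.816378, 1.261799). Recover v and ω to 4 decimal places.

Δθ = 1.261799 − 0.261799 = 1.000000
ω = Δθ/dt = 1.000000/2.0 = 0.5000
R = Δx/(sin θ' − sin θ) = 3.5000
v = R·ω = 3.5000·0.5000 = 1.7500

v = 1.7500, ω = 0.5000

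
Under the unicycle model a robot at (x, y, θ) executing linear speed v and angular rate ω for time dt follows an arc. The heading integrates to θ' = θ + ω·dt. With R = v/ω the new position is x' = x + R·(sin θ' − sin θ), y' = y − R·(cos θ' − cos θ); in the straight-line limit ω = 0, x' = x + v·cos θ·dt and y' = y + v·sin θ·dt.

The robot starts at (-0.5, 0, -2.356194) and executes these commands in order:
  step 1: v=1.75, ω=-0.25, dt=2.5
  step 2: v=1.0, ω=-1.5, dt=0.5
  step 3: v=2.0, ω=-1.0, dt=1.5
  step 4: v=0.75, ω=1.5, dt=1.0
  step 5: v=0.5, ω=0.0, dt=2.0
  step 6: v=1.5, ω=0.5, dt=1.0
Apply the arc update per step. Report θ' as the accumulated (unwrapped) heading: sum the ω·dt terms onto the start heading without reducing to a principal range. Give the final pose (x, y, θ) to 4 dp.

step 1: θ'=-2.9812 (R=-7.0000) → pose (-4.3318, -1.9604, -2.9812)
step 2: θ'=-3.7312 (R=-0.6667) → pose (-4.8089, -1.8564, -3.7312)
step 3: θ'=-5.2312 (R=-2.0000) → pose (-5.4337, 0.7976, -5.2312)
step 4: θ'=-3.7312 (R=0.5000) → pose (-5.5899, 1.4611, -3.7312)
step 5: θ'=-3.7312 (straight) → pose (-6.4210, 2.0171, -3.7312)
step 6: θ'=-3.2312 (R=3.0000) → pose (-7.8207, 2.5116, -3.2312)

(-7.8207, 2.5116, -3.2312)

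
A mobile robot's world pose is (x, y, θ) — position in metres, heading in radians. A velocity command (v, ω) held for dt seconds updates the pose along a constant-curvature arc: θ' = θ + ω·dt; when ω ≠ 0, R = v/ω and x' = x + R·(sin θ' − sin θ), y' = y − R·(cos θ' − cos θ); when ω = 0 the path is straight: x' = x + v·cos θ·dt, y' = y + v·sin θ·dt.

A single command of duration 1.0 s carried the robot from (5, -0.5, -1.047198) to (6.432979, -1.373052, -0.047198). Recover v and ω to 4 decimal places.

Δθ = -0.047198 − -1.047198 = 1.000000
ω = Δθ/dt = 1.000000/1.0 = 1.0000
R = Δx/(sin θ' − sin θ) = 1.7500
v = R·ω = 1.7500·1.0000 = 1.7500

v = 1.7500, ω = 1.0000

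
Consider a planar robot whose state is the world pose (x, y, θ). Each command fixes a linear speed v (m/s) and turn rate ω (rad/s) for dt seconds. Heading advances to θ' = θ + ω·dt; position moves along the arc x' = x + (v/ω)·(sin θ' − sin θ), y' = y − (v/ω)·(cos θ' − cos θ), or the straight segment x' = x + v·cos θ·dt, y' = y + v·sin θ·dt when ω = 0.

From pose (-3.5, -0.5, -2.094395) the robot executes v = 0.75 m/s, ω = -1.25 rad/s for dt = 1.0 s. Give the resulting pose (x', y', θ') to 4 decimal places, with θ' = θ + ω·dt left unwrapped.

(-4.1405, -0.7877, -3.3444)

θ' = -2.0944 + -1.25·1.0 = -3.3444
R = v/ω = 0.75/-1.25 = -0.6000
x' = -3.5 + -0.6000·(sin -3.3444 − sin -2.0944) = -4.1405
y' = -0.5 − -0.6000·(cos -3.3444 − cos -2.0944) = -0.7877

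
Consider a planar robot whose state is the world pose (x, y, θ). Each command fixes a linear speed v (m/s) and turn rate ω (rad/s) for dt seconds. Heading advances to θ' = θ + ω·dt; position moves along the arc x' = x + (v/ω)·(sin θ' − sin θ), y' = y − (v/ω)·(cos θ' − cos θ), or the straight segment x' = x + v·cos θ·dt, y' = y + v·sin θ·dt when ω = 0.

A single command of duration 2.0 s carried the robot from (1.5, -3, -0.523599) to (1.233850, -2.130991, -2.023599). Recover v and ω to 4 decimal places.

Δθ = -2.023599 − -0.523599 = -1.500000
ω = Δθ/dt = -1.500000/2.0 = -0.7500
R = −Δy/(cos θ' − cos θ) = 0.6667
v = R·ω = 0.6667·-0.7500 = -0.5000

v = -0.5000, ω = -0.7500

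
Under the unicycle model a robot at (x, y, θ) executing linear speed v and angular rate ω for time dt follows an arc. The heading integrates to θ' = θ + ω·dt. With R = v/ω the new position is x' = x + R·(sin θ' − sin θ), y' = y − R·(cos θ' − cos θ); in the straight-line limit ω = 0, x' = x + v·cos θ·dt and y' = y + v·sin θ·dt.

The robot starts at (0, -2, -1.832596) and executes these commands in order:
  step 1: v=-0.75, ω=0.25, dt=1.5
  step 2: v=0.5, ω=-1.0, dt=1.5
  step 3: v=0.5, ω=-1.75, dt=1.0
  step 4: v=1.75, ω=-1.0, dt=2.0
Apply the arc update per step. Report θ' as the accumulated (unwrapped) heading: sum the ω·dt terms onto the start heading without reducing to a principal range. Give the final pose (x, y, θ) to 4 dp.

step 1: θ'=-1.4576 (R=-3.0000) → pose (0.0830, -0.8847, -1.4576)
step 2: θ'=-2.9576 (R=-0.5000) → pose (-0.3223, -1.4327, -2.9576)
step 3: θ'=-4.7076 (R=-0.2857) → pose (-0.6603, -1.1532, -4.7076)
step 4: θ'=-6.7076 (R=-1.7500) → pose (1.8103, 0.4499, -6.7076)

(1.8103, 0.4499, -6.7076)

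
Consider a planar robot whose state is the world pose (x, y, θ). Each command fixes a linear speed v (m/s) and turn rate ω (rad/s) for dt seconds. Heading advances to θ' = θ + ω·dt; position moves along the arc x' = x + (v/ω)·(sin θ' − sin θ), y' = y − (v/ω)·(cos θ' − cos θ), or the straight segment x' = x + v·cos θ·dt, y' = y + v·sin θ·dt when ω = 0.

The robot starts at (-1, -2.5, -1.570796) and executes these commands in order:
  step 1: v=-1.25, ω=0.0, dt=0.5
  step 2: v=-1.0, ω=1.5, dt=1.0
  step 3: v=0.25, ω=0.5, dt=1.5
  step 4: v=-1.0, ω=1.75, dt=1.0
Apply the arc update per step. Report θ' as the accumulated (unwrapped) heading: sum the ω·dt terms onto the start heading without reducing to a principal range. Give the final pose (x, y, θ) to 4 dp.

step 1: θ'=-1.5708 (straight) → pose (-1.0000, -1.8750, -1.5708)
step 2: θ'=-0.0708 (R=-0.6667) → pose (-1.6195, -1.2100, -0.0708)
step 3: θ'=0.6792 (R=0.5000) → pose (-1.2701, -1.1003, 0.6792)
step 4: θ'=2.4292 (R=-0.5714) → pose (-1.2846, -1.9774, 2.4292)

(-1.2846, -1.9774, 2.4292)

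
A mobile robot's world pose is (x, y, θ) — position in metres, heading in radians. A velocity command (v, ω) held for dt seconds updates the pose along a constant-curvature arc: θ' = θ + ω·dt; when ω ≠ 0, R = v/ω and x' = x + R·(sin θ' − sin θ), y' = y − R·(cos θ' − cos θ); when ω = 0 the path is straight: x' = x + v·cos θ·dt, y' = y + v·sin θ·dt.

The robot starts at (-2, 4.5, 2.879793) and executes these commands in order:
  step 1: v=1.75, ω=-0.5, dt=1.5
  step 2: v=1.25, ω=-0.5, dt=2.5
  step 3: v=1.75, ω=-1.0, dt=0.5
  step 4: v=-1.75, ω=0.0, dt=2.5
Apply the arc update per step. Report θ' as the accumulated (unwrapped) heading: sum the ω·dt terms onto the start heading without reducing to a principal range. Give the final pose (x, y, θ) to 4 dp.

(-7.2319, 7.8317, 0.3798)

step 1: θ'=2.1298 (R=-3.5000) → pose (-4.0614, 6.0246, 2.1298)
step 2: θ'=0.8798 (R=-2.5000) → pose (-3.8684, 8.9437, 0.8798)
step 3: θ'=0.3798 (R=-1.7500) → pose (-3.1686, 9.4537, 0.3798)
step 4: θ'=0.3798 (straight) → pose (-7.2319, 7.8317, 0.3798)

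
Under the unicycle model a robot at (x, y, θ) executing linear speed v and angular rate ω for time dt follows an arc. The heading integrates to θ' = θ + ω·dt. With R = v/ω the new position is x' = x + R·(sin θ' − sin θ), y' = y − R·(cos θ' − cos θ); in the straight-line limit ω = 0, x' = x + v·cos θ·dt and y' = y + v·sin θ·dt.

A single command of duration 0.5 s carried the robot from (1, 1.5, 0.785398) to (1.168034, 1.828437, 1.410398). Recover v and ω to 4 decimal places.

v = 0.7500, ω = 1.2500

Δθ = 1.410398 − 0.785398 = 0.625000
ω = Δθ/dt = 0.625000/0.5 = 1.2500
R = −Δy/(cos θ' − cos θ) = 0.6000
v = R·ω = 0.6000·1.2500 = 0.7500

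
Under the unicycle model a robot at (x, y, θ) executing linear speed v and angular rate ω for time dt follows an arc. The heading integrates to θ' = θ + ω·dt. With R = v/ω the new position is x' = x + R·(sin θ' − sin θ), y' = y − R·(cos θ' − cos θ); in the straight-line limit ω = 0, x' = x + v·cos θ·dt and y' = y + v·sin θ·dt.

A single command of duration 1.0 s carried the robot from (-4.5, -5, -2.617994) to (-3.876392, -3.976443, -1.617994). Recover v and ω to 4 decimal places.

Δθ = -1.617994 − -2.617994 = 1.000000
ω = Δθ/dt = 1.000000/1.0 = 1.0000
R = −Δy/(cos θ' − cos θ) = -1.2500
v = R·ω = -1.2500·1.0000 = -1.2500

v = -1.2500, ω = 1.0000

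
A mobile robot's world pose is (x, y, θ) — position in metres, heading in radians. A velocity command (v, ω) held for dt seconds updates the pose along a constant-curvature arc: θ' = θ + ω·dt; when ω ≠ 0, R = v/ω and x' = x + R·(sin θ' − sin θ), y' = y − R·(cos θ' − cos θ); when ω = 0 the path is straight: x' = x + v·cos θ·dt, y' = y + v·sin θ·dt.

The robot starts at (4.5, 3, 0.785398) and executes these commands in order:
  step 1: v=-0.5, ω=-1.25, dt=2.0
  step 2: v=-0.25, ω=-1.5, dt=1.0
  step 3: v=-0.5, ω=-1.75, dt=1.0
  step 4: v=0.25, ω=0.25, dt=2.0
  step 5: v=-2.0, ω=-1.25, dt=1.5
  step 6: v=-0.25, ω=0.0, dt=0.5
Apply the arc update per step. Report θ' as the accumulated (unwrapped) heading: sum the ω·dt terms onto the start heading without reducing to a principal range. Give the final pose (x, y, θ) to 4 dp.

(2.4892, 1.6382, -6.3396)

step 1: θ'=-1.7146 (R=0.4000) → pose (3.8213, 3.3402, -1.7146)
step 2: θ'=-3.2146 (R=0.1667) → pose (3.9984, 3.4825, -3.2146)
step 3: θ'=-4.9646 (R=0.2857) → pose (4.2542, 3.1263, -4.9646)
step 4: θ'=-4.4646 (R=1.0000) → pose (4.2553, 3.6211, -4.4646)
step 5: θ'=-6.3396 (R=1.6000) → pose (2.6140, 1.6312, -6.3396)
step 6: θ'=-6.3396 (straight) → pose (2.4892, 1.6382, -6.3396)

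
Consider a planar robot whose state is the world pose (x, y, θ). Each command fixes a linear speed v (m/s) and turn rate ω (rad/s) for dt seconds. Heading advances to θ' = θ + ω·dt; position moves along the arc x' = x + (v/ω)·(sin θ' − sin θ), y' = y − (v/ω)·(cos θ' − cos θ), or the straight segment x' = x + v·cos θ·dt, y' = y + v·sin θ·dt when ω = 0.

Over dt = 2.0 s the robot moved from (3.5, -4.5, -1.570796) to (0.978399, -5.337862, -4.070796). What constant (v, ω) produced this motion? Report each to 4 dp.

v = 1.7500, ω = -1.2500

Δθ = -4.070796 − -1.570796 = -2.500000
ω = Δθ/dt = -2.500000/2.0 = -1.2500
R = Δx/(sin θ' − sin θ) = -1.4000
v = R·ω = -1.4000·-1.2500 = 1.7500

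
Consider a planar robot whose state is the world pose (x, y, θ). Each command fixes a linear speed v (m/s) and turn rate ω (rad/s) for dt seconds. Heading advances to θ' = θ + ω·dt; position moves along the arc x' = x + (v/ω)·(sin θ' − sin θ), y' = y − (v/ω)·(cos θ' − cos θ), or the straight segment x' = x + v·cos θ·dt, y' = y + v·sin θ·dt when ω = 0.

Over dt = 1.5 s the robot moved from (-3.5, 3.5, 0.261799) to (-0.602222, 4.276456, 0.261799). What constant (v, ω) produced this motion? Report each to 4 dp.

Δθ = 0.261799 − 0.261799 = 0.000000
ω = Δθ/dt = 0.000000/1.5 = 0.0000
ω = 0 → v = (Δx·cos θ + Δy·sin θ)/dt = 2.0000

v = 2.0000, ω = 0.0000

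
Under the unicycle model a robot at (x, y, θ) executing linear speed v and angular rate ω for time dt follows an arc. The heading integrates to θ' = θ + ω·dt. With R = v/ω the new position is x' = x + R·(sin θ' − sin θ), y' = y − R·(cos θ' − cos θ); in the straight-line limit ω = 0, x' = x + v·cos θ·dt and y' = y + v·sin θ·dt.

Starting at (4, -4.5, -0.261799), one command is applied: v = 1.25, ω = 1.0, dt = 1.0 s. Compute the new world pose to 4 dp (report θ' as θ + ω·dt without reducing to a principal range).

θ' = -0.2618 + 1.0·1.0 = 0.7382
R = v/ω = 1.25/1.0 = 1.2500
x' = 4 + 1.2500·(sin 0.7382 − sin -0.2618) = 5.1647
y' = -4.5 − 1.2500·(cos 0.7382 − cos -0.2618) = -4.2172

(5.1647, -4.2172, 0.7382)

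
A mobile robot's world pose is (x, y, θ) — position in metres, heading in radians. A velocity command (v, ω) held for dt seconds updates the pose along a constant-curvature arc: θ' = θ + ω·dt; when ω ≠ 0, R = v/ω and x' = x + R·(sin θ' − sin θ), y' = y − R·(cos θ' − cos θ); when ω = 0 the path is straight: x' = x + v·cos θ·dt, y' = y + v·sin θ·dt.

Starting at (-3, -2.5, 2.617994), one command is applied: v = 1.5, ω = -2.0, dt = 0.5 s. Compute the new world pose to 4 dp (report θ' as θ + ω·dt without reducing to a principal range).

(-3.3742, -1.8859, 1.6180)

θ' = 2.6180 + -2.0·0.5 = 1.6180
R = v/ω = 1.5/-2.0 = -0.7500
x' = -3 + -0.7500·(sin 1.6180 − sin 2.6180) = -3.3742
y' = -2.5 − -0.7500·(cos 1.6180 − cos 2.6180) = -1.8859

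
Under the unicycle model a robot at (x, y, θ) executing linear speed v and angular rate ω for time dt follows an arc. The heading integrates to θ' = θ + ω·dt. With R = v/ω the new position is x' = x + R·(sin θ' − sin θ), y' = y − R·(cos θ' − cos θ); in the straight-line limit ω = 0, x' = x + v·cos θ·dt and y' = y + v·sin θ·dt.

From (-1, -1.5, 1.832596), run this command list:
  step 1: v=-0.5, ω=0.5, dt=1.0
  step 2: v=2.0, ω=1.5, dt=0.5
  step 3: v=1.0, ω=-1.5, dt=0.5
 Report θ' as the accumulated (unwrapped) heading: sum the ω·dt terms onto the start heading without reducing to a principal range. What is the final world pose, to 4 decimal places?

(-2.0869, -1.3153, 2.3326)

step 1: θ'=2.3326 (R=-1.0000) → pose (-0.7577, -1.9314, 2.3326)
step 2: θ'=3.0826 (R=1.3333) → pose (-1.6438, -1.5207, 3.0826)
step 3: θ'=2.3326 (R=-0.6667) → pose (-2.0869, -1.3153, 2.3326)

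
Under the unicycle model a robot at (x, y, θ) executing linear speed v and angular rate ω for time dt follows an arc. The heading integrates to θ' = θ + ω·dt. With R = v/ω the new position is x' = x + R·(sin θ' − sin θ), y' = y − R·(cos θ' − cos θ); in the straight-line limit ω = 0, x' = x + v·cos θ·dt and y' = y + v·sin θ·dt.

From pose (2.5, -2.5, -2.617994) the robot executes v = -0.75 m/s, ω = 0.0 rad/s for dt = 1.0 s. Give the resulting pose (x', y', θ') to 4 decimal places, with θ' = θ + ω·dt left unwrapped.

θ' = -2.6180 + 0.0·1.0 = -2.6180
ω = 0 → straight: x' = 2.5 + -0.75·cos(-2.6180)·1.0 = 3.1495
y' = -2.5 + -0.75·sin(-2.6180)·1.0 = -2.1250

(3.1495, -2.1250, -2.6180)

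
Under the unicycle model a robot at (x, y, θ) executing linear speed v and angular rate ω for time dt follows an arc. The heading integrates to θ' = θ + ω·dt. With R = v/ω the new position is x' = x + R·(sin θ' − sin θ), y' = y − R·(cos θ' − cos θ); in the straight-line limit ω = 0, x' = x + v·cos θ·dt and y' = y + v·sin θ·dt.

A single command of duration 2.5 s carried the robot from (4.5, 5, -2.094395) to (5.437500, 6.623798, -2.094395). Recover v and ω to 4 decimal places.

Δθ = -2.094395 − -2.094395 = 0.000000
ω = Δθ/dt = 0.000000/2.5 = 0.0000
ω = 0 → v = (Δx·cos θ + Δy·sin θ)/dt = -0.7500

v = -0.7500, ω = 0.0000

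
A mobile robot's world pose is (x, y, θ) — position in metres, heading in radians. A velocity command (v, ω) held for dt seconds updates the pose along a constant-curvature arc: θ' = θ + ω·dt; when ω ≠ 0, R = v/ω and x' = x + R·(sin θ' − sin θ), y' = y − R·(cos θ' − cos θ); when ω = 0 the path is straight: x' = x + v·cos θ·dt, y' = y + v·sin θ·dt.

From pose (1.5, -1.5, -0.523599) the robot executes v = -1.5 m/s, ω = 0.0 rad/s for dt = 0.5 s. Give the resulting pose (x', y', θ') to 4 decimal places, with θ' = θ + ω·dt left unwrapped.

(0.8505, -1.1250, -0.5236)

θ' = -0.5236 + 0.0·0.5 = -0.5236
ω = 0 → straight: x' = 1.5 + -1.5·cos(-0.5236)·0.5 = 0.8505
y' = -1.5 + -1.5·sin(-0.5236)·0.5 = -1.1250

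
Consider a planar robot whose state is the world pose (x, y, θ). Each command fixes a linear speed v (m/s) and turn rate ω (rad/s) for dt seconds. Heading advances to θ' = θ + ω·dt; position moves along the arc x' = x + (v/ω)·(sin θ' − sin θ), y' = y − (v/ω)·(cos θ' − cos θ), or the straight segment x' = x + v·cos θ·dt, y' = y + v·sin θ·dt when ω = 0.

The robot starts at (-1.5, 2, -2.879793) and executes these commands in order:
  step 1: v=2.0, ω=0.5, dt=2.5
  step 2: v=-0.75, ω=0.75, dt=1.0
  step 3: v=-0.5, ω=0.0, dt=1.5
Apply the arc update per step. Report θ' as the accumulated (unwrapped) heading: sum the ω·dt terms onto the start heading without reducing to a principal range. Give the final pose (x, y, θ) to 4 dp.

(-5.1634, -0.3536, -0.8798)

step 1: θ'=-1.6298 (R=4.0000) → pose (-4.4578, -1.6279, -1.6298)
step 2: θ'=-0.8798 (R=-1.0000) → pose (-4.6854, -0.9316, -0.8798)
step 3: θ'=-0.8798 (straight) → pose (-5.1634, -0.3536, -0.8798)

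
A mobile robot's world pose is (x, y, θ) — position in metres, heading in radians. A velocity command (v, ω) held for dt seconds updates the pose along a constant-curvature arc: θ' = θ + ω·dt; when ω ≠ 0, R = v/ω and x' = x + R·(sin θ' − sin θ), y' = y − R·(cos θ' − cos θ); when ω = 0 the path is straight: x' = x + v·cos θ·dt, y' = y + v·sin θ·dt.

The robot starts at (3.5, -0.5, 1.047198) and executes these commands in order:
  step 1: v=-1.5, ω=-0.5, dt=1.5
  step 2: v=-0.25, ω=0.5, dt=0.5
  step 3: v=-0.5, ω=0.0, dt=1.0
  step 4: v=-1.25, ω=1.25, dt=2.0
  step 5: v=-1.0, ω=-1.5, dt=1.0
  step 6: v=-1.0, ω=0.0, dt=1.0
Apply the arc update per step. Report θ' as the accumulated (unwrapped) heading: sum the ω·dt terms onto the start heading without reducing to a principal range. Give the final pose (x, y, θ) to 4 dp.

(2.2458, -5.7084, 1.5472)

step 1: θ'=0.2972 (R=3.0000) → pose (1.7804, -1.8685, 0.2972)
step 2: θ'=0.5472 (R=-0.5000) → pose (1.6667, -1.9196, 0.5472)
step 3: θ'=0.5472 (straight) → pose (1.2397, -2.1797, 0.5472)
step 4: θ'=3.0472 (R=-1.0000) → pose (1.6658, -4.0293, 3.0472)
step 5: θ'=1.5472 (R=0.6667) → pose (2.2694, -4.7087, 1.5472)
step 6: θ'=1.5472 (straight) → pose (2.2458, -5.7084, 1.5472)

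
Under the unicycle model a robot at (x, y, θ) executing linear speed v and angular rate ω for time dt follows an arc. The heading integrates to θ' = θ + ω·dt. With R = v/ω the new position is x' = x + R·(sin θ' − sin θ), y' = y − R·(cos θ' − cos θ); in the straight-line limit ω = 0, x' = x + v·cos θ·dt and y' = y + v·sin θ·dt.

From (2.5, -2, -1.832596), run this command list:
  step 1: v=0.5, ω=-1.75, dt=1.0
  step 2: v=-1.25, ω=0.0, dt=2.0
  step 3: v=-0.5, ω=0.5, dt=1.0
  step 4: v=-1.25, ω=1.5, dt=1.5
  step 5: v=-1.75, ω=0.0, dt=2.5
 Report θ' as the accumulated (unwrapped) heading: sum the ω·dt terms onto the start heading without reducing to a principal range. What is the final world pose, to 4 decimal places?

step 1: θ'=-3.5826 (R=-0.2857) → pose (2.1021, -2.1844, -3.5826)
step 2: θ'=-3.5826 (straight) → pose (4.3629, -3.2515, -3.5826)
step 3: θ'=-3.0826 (R=-1.0000) → pose (4.8487, -3.3455, -3.0826)
step 4: θ'=-0.8326 (R=-0.8333) → pose (5.4159, -1.9528, -0.8326)
step 5: θ'=-0.8326 (straight) → pose (2.4718, 1.2833, -0.8326)

(2.4718, 1.2833, -0.8326)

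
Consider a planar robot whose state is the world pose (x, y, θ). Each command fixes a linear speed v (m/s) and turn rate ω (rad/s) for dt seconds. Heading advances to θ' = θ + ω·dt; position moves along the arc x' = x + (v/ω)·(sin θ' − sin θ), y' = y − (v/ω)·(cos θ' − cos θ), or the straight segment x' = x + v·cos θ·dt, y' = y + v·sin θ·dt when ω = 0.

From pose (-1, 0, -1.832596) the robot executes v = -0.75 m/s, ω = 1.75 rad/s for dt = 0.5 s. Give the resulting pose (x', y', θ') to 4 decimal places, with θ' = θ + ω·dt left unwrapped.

(-1.0635, 0.3576, -0.9576)

θ' = -1.8326 + 1.75·0.5 = -0.9576
R = v/ω = -0.75/1.75 = -0.4286
x' = -1 + -0.4286·(sin -0.9576 − sin -1.8326) = -1.0635
y' = 0 − -0.4286·(cos -0.9576 − cos -1.8326) = 0.3576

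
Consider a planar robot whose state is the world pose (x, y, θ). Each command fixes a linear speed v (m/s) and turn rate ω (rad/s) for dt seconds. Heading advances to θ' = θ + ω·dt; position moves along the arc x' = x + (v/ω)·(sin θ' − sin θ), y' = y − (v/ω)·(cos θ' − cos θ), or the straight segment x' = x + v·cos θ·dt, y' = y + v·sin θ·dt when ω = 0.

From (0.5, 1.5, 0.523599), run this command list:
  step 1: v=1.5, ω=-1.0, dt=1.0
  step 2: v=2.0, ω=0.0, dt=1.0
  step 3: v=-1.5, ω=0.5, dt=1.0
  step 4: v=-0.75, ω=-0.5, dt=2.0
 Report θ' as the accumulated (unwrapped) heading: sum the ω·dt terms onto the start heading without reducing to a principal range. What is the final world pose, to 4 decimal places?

step 1: θ'=-0.4764 (R=-1.5000) → pose (1.9379, 1.5339, -0.4764)
step 2: θ'=-0.4764 (straight) → pose (3.7152, 0.6168, -0.4764)
step 3: θ'=0.0236 (R=-3.0000) → pose (2.2686, 0.9500, 0.0236)
step 4: θ'=-0.9764 (R=1.5000) → pose (0.9905, 1.6096, -0.9764)

(0.9905, 1.6096, -0.9764)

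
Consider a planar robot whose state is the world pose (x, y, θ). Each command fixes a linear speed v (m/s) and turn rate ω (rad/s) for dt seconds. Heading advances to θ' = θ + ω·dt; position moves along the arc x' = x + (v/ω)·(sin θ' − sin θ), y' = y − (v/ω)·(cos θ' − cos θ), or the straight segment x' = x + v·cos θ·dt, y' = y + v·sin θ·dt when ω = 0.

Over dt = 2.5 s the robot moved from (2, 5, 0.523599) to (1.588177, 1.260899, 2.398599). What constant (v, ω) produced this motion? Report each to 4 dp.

v = -1.7500, ω = 0.7500

Δθ = 2.398599 − 0.523599 = 1.875000
ω = Δθ/dt = 1.875000/2.5 = 0.7500
R = −Δy/(cos θ' − cos θ) = -2.3333
v = R·ω = -2.3333·0.7500 = -1.7500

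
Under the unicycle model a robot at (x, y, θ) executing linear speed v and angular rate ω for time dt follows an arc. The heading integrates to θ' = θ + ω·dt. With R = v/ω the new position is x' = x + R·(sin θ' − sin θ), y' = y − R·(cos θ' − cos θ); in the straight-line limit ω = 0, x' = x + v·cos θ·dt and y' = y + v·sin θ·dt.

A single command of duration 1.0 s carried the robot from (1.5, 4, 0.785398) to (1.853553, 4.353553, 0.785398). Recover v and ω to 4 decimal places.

v = 0.5000, ω = 0.0000

Δθ = 0.785398 − 0.785398 = 0.000000
ω = Δθ/dt = 0.000000/1.0 = 0.0000
ω = 0 → v = (Δx·cos θ + Δy·sin θ)/dt = 0.5000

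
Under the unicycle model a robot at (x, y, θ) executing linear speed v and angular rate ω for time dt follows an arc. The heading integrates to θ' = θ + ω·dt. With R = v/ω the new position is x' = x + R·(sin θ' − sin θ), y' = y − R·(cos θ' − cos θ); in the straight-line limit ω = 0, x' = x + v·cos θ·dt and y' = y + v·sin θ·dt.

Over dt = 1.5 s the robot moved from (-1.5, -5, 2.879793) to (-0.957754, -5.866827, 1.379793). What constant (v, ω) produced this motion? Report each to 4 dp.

Δθ = 1.379793 − 2.879793 = -1.500000
ω = Δθ/dt = -1.500000/1.5 = -1.0000
R = −Δy/(cos θ' − cos θ) = 0.7500
v = R·ω = 0.7500·-1.0000 = -0.7500

v = -0.7500, ω = -1.0000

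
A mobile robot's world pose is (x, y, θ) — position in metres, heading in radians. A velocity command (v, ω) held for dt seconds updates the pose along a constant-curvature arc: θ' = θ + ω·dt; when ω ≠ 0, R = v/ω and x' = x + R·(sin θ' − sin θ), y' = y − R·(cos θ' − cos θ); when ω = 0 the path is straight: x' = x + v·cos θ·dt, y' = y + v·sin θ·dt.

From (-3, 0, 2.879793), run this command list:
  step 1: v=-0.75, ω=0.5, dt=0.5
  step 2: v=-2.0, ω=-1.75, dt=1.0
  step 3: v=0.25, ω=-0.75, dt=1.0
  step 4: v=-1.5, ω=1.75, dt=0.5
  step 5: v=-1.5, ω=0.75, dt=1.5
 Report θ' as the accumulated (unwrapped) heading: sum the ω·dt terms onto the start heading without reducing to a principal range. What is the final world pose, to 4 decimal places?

(-0.7242, -3.7165, 2.6298)

step 1: θ'=3.1298 (R=-1.5000) → pose (-2.6295, -0.0510, 3.1298)
step 2: θ'=1.3798 (R=1.1429) → pose (-1.5209, -1.4107, 1.3798)
step 3: θ'=0.6298 (R=-0.3333) → pose (-1.3899, -1.2046, 0.6298)
step 4: θ'=1.5048 (R=-0.8571) → pose (-1.7404, -1.8408, 1.5048)
step 5: θ'=2.6298 (R=-2.0000) → pose (-0.7242, -3.7165, 2.6298)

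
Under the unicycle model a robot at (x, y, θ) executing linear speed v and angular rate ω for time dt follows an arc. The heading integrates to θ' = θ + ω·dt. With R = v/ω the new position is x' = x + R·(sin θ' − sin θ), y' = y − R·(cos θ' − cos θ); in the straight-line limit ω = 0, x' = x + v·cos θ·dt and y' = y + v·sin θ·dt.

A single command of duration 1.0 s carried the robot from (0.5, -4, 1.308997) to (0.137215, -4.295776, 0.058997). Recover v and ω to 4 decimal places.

v = -0.5000, ω = -1.2500

Δθ = 0.058997 − 1.308997 = -1.250000
ω = Δθ/dt = -1.250000/1.0 = -1.2500
R = Δx/(sin θ' − sin θ) = 0.4000
v = R·ω = 0.4000·-1.2500 = -0.5000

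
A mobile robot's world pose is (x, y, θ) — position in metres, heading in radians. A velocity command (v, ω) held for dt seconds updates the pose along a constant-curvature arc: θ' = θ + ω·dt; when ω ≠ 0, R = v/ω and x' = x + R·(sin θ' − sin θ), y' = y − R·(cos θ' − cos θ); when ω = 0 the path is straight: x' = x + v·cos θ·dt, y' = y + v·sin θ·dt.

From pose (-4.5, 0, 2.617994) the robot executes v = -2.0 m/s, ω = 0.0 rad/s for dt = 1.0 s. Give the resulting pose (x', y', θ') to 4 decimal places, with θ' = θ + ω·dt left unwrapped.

θ' = 2.6180 + 0.0·1.0 = 2.6180
ω = 0 → straight: x' = -4.5 + -2.0·cos(2.6180)·1.0 = -2.7679
y' = 0 + -2.0·sin(2.6180)·1.0 = -1.0000

(-2.7679, -1.0000, 2.6180)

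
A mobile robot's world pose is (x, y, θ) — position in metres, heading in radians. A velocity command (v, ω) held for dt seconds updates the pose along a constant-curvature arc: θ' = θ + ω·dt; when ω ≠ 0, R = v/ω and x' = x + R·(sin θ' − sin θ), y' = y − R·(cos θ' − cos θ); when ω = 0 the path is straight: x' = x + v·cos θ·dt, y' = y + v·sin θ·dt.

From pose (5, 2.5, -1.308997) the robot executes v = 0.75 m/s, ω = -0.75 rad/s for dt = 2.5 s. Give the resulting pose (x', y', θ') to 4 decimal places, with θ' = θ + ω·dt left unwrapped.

θ' = -1.3090 + -0.75·2.5 = -3.1840
R = v/ω = 0.75/-0.75 = -1.0000
x' = 5 + -1.0000·(sin -3.1840 − sin -1.3090) = 3.9917
y' = 2.5 − -1.0000·(cos -3.1840 − cos -1.3090) = 1.2421

(3.9917, 1.2421, -3.1840)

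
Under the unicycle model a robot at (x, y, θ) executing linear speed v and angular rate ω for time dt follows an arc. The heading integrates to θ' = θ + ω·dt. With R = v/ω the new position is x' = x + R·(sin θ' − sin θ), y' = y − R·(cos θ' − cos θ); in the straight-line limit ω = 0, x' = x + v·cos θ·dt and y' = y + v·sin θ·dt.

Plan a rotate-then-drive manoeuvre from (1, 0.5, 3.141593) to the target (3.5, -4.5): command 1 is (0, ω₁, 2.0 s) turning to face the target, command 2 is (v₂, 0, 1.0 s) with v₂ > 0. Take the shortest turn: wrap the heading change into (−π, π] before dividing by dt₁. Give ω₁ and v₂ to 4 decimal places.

ω₁ = 1.0172, v₂ = 5.5902

heading to target = atan2(-4.5−0.5, 3.5−1) = -1.1071
Δθ = wrap(-1.1071 − 3.1416) = 2.0344; ω₁ = Δθ/dt₁ = 1.0172
distance = √((3.5−1)² + (-4.5−0.5)²) = 5.5902; v₂ = distance/dt₂ = 5.5902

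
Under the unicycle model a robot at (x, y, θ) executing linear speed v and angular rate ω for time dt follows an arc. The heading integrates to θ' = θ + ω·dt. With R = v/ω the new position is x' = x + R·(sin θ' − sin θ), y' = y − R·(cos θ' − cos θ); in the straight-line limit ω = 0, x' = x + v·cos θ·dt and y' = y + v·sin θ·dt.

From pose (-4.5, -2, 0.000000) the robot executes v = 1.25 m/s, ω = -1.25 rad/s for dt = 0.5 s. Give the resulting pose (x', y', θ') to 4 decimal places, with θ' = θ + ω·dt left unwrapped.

(-3.9149, -2.1890, -0.6250)

θ' = 0.0000 + -1.25·0.5 = -0.6250
R = v/ω = 1.25/-1.25 = -1.0000
x' = -4.5 + -1.0000·(sin -0.6250 − sin 0.0000) = -3.9149
y' = -2 − -1.0000·(cos -0.6250 − cos 0.0000) = -2.1890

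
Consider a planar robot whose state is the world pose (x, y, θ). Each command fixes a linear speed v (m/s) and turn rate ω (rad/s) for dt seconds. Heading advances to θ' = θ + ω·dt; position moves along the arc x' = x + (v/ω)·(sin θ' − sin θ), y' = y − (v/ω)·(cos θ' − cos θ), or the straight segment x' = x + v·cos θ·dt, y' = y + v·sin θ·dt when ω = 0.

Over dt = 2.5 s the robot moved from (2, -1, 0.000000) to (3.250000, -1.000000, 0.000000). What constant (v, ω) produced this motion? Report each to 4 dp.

v = 0.5000, ω = 0.0000

Δθ = 0.000000 − 0.000000 = 0.000000
ω = Δθ/dt = 0.000000/2.5 = 0.0000
ω = 0 → v = (Δx·cos θ + Δy·sin θ)/dt = 0.5000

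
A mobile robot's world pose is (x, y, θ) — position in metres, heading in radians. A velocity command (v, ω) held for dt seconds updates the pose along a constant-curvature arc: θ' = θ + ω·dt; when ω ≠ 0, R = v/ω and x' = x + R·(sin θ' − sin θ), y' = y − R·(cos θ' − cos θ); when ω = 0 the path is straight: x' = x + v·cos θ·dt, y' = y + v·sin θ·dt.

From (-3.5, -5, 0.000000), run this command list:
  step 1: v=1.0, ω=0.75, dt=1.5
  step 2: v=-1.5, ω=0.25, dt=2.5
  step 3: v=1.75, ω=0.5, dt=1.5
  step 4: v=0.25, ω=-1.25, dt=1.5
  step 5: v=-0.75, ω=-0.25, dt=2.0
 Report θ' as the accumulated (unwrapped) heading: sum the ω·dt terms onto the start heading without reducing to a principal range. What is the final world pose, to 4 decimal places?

step 1: θ'=1.1250 (R=1.3333) → pose (-2.2970, -4.2416, 1.1250)
step 2: θ'=1.7500 (R=-6.0000) → pose (-2.7873, -7.8981, 1.7500)
step 3: θ'=2.5000 (R=3.5000) → pose (-4.1366, -5.7180, 2.5000)
step 4: θ'=0.6250 (R=-0.2000) → pose (-4.1339, -5.3955, 0.6250)
step 5: θ'=0.1250 (R=3.0000) → pose (-5.5152, -5.9392, 0.1250)

(-5.5152, -5.9392, 0.1250)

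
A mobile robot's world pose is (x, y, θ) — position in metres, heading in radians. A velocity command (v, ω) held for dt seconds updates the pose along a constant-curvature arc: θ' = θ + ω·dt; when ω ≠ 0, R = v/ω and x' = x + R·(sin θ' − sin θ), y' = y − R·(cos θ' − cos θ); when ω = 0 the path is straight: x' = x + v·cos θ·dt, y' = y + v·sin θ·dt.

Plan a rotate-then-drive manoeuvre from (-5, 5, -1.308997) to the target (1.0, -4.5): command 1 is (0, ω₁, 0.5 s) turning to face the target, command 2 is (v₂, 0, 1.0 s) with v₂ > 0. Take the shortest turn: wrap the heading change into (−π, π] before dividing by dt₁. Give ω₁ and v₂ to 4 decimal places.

ω₁ = 0.6030, v₂ = 11.2361

heading to target = atan2(-4.5−5, 1−-5) = -1.0075
Δθ = wrap(-1.0075 − -1.3090) = 0.3015; ω₁ = Δθ/dt₁ = 0.6030
distance = √((1−-5)² + (-4.5−5)²) = 11.2361; v₂ = distance/dt₂ = 11.2361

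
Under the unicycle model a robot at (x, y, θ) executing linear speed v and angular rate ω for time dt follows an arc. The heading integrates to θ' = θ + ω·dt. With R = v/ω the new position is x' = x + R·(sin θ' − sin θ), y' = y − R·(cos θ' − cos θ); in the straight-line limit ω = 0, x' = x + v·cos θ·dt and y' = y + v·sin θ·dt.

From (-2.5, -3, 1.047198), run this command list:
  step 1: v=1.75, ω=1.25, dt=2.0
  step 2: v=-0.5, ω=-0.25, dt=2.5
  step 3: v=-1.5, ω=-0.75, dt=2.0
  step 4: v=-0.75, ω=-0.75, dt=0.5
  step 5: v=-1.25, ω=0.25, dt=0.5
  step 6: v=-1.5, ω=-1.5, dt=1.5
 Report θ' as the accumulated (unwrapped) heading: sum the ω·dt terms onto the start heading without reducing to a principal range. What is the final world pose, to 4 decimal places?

step 1: θ'=3.5472 (R=1.4000) → pose (-4.2648, -1.0136, 3.5472)
step 2: θ'=2.9222 (R=2.0000) → pose (-3.0404, -0.8993, 2.9222)
step 3: θ'=1.4222 (R=2.0000) → pose (-1.4977, -3.1474, 1.4222)
step 4: θ'=1.0472 (R=1.0000) → pose (-1.6207, -3.4994, 1.0472)
step 5: θ'=1.1722 (R=-5.0000) → pose (-1.8986, -4.0587, 1.1722)
step 6: θ'=-1.0778 (R=1.0000) → pose (-3.7011, -4.1439, -1.0778)

(-3.7011, -4.1439, -1.0778)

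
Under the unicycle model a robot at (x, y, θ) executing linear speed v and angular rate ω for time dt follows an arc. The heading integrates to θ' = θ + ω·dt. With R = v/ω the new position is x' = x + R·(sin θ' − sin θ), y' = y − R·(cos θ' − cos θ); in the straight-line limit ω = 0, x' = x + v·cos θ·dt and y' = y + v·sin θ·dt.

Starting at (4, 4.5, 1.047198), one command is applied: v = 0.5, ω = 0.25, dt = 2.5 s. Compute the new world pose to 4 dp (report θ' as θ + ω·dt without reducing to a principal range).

θ' = 1.0472 + 0.25·2.5 = 1.6722
R = v/ω = 0.5/0.25 = 2.0000
x' = 4 + 2.0000·(sin 1.6722 − sin 1.0472) = 4.2577
y' = 4.5 − 2.0000·(cos 1.6722 − cos 1.0472) = 5.7025

(4.2577, 5.7025, 1.6722)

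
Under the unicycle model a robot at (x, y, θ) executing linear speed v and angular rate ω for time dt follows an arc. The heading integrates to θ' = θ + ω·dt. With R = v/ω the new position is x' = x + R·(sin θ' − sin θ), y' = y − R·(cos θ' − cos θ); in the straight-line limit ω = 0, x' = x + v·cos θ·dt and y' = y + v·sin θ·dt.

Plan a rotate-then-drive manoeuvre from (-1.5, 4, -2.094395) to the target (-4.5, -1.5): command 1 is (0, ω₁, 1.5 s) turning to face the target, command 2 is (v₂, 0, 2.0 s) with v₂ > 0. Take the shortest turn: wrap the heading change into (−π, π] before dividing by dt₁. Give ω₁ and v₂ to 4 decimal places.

ω₁ = 0.0162, v₂ = 3.1325

heading to target = atan2(-1.5−4, -4.5−-1.5) = -2.0701
Δθ = wrap(-2.0701 − -2.0944) = 0.0243; ω₁ = Δθ/dt₁ = 0.0162
distance = √((-4.5−-1.5)² + (-1.5−4)²) = 6.2650; v₂ = distance/dt₂ = 3.1325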